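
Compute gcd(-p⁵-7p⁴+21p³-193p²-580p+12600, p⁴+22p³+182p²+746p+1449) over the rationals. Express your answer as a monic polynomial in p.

p²+16p+63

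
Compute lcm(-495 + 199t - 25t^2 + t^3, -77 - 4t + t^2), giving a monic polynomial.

-3465 + 898t + 24t^2 - 18t^3 + t^4

Euclidean algorithm in ℚ[t]:
  t^3 - 25t^2 + 199t - 495 = (t - 21)(t^2 - 4t - 77) + (192t - 2112)
  t^2 - 4t - 77 = ((1/192)t + 7/192)(192t - 2112) + (0)
Last nonzero remainder: 192t - 2112. Dividing through by 192 gives the monic gcd t - 11.
Then lcm(f, g) = f·g / gcd(f, g); expanding and making the result monic gives the answer.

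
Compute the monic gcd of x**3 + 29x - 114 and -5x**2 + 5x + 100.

Euclidean algorithm in ℚ[x]:
  x**3 + 29x - 114 = (-(1/5)x - 1/5)(-5x**2 + 5x + 100) + (50x - 94)
  -5x**2 + 5x + 100 = (-(1/10)x - 11/125)(50x - 94) + (11466/125)
  50x - 94 = ((3125/5733)x - 5875/5733)(11466/125) + (0)
The last nonzero remainder is the constant 11466/125, so the polynomials are coprime and gcd = 1.

1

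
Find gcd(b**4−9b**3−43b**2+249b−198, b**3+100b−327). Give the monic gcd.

b−3

Repeated division with remainder:
  b**4−9b**3−43b**2+249b−198 = (b−9)(b**3+100b−327) + (−143b**2+1476b−3141)
  b**3+100b−327 = (−(1/143)b−1476/20449)(−143b**2+1476b−3141) + ((3774313/20449)b−11322939/20449)
  −143b**2+1476b−3141 = (−(2924207/3774313)b+21410103/3774313)((3774313/20449)b−11322939/20449) + (0)
Last nonzero remainder: (3774313/20449)b−11322939/20449. Dividing through by 3774313/20449 gives the monic gcd b−3.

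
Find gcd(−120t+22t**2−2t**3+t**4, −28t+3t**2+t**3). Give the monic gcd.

−4t+t**2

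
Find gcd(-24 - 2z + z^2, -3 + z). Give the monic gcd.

Apply the Euclidean algorithm:
  z^2 - 2z - 24 = (z + 1)(z - 3) + (-21)
  z - 3 = (-(1/21)z + 1/7)(-21) + (0)
The last nonzero remainder is the constant -21, so the polynomials are coprime and gcd = 1.

1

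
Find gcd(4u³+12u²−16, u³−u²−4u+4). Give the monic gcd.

Apply the Euclidean algorithm:
  4u³+12u²−16 = (4)(u³−u²−4u+4) + (16u²+16u−32)
  u³−u²−4u+4 = ((1/16)u−1/8)(16u²+16u−32) + (0)
Last nonzero remainder: 16u²+16u−32. Dividing through by 16 gives the monic gcd u²+u−2.

u²+u−2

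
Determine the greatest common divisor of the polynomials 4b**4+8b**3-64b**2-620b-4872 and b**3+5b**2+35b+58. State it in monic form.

b**2+3b+29

Euclidean algorithm in ℚ[b]:
  4b**4+8b**3-64b**2-620b-4872 = (4b-12)(b**3+5b**2+35b+58) + (-144b**2-432b-4176)
  b**3+5b**2+35b+58 = (-(1/144)b-1/72)(-144b**2-432b-4176) + (0)
Last nonzero remainder: -144b**2-432b-4176. Dividing through by -144 gives the monic gcd b**2+3b+29.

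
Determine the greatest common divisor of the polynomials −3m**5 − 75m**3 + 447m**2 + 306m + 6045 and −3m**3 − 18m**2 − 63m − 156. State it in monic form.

m**2 + 2m + 13

Euclidean algorithm in ℚ[m]:
  −3m**5 − 75m**3 + 447m**2 + 306m + 6045 = (m**2 − 6m + 40)(−3m**3 − 18m**2 − 63m − 156) + (945m**2 + 1890m + 12285)
  −3m**3 − 18m**2 − 63m − 156 = (−(1/315)m − 4/315)(945m**2 + 1890m + 12285) + (0)
Last nonzero remainder: 945m**2 + 1890m + 12285. Dividing through by 945 gives the monic gcd m**2 + 2m + 13.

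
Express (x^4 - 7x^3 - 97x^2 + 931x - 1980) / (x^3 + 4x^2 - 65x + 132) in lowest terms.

(x^2 - 14x + 45)/(x - 3)

By polynomial division,
  x^4 - 7x^3 - 97x^2 + 931x - 1980 = (x - 11)(x^3 + 4x^2 - 65x + 132) + (12x^2 + 84x - 528)
  x^3 + 4x^2 - 65x + 132 = ((1/12)x - 1/4)(12x^2 + 84x - 528) + (0)
Last nonzero remainder: 12x^2 + 84x - 528. Dividing through by 12 gives the monic gcd x^2 + 7x - 44.
Cancel x^2 + 7x - 44 from numerator and denominator to get the reduced form.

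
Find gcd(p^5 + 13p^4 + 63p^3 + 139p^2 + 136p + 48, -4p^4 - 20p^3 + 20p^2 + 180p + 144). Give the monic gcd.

By polynomial division,
  p^5 + 13p^4 + 63p^3 + 139p^2 + 136p + 48 = (-(1/4)p - 2)(-4p^4 - 20p^3 + 20p^2 + 180p + 144) + (28p^3 + 224p^2 + 532p + 336)
  -4p^4 - 20p^3 + 20p^2 + 180p + 144 = (-(1/7)p + 3/7)(28p^3 + 224p^2 + 532p + 336) + (0)
Last nonzero remainder: 28p^3 + 224p^2 + 532p + 336. Dividing through by 28 gives the monic gcd p^3 + 8p^2 + 19p + 12.

p^3 + 8p^2 + 19p + 12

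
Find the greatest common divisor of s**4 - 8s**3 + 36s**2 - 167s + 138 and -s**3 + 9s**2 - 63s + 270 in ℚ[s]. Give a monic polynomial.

s - 6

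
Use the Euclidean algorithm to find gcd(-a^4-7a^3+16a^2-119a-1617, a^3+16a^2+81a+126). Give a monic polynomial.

Euclidean algorithm in ℚ[a]:
  -a^4-7a^3+16a^2-119a-1617 = (-a+9)(a^3+16a^2+81a+126) + (-47a^2-722a-2751)
  a^3+16a^2+81a+126 = (-(1/47)a-30/2209)(-47a^2-722a-2751) + ((27972/2209)a+195804/2209)
  -47a^2-722a-2751 = (-(103823/27972)a-289379/9324)((27972/2209)a+195804/2209) + (0)
Last nonzero remainder: (27972/2209)a+195804/2209. Dividing through by 27972/2209 gives the monic gcd a+7.

a+7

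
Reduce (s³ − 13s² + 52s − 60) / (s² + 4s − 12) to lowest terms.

(s² − 11s + 30)/(s + 6)

Euclidean algorithm in ℚ[s]:
  s³ − 13s² + 52s − 60 = (s − 17)(s² + 4s − 12) + (132s − 264)
  s² + 4s − 12 = ((1/132)s + 1/22)(132s − 264) + (0)
Last nonzero remainder: 132s − 264. Dividing through by 132 gives the monic gcd s − 2.
Cancel s − 2 from numerator and denominator to get the reduced form.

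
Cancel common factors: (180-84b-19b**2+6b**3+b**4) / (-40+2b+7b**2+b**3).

Apply the Euclidean algorithm:
  b**4+6b**3-19b**2-84b+180 = (b-1)(b**3+7b**2+2b-40) + (-14b**2-42b+140)
  b**3+7b**2+2b-40 = (-(1/14)b-2/7)(-14b**2-42b+140) + (0)
Last nonzero remainder: -14b**2-42b+140. Dividing through by -14 gives the monic gcd b**2+3b-10.
Cancel b**2+3b-10 from numerator and denominator to get the reduced form.

(-18+3b+b**2)/(4+b)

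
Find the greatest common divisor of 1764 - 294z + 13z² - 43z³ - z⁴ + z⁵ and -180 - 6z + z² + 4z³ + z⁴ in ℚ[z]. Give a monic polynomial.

-36 + 6z - z² + z³

Euclidean algorithm in ℚ[z]:
  z⁵ - z⁴ - 43z³ + 13z² - 294z + 1764 = (z - 5)(z⁴ + 4z³ + z² - 6z - 180) + (-24z³ + 24z² - 144z + 864)
  z⁴ + 4z³ + z² - 6z - 180 = (-(1/24)z - 5/24)(-24z³ + 24z² - 144z + 864) + (0)
Last nonzero remainder: -24z³ + 24z² - 144z + 864. Dividing through by -24 gives the monic gcd z³ - z² + 6z - 36.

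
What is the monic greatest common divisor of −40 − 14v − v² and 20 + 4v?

By polynomial division,
  −v² − 14v − 40 = (−(1/4)v − 9/4)(4v + 20) + (5)
  4v + 20 = ((4/5)v + 4)(5) + (0)
The last nonzero remainder is the constant 5, so the polynomials are coprime and gcd = 1.

1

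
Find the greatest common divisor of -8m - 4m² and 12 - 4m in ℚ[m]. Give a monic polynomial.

Repeated division with remainder:
  -4m² - 8m = (m + 5)(-4m + 12) + (-60)
  -4m + 12 = ((1/15)m - 1/5)(-60) + (0)
The last nonzero remainder is the constant -60, so the polynomials are coprime and gcd = 1.

1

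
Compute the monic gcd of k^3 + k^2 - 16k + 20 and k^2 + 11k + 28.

Apply the Euclidean algorithm:
  k^3 + k^2 - 16k + 20 = (k - 10)(k^2 + 11k + 28) + (66k + 300)
  k^2 + 11k + 28 = ((1/66)k + 71/726)(66k + 300) + (-162/121)
  66k + 300 = (-(1331/27)k - 6050/27)(-162/121) + (0)
The last nonzero remainder is the constant -162/121, so the polynomials are coprime and gcd = 1.

1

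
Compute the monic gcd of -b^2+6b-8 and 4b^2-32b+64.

By polynomial division,
  -b^2+6b-8 = (-1/4)(4b^2-32b+64) + (-2b+8)
  4b^2-32b+64 = (-2b+8)(-2b+8) + (0)
Last nonzero remainder: -2b+8. Dividing through by -2 gives the monic gcd b-4.

b-4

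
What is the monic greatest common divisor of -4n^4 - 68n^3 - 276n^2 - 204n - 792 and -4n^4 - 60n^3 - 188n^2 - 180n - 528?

n^3 + 11n^2 + 3n + 33

Apply the Euclidean algorithm:
  -4n^4 - 68n^3 - 276n^2 - 204n - 792 = (-4n^4 - 60n^3 - 188n^2 - 180n - 528) + (-8n^3 - 88n^2 - 24n - 264)
  -4n^4 - 60n^3 - 188n^2 - 180n - 528 = ((1/2)n + 2)(-8n^3 - 88n^2 - 24n - 264) + (0)
Last nonzero remainder: -8n^3 - 88n^2 - 24n - 264. Dividing through by -8 gives the monic gcd n^3 + 11n^2 + 3n + 33.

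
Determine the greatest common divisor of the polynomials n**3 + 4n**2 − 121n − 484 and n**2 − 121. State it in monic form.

Repeated division with remainder:
  n**3 + 4n**2 − 121n − 484 = (n + 4)(n**2 − 121) + (0)
The last nonzero remainder n**2 − 121 is already monic.

n**2 − 121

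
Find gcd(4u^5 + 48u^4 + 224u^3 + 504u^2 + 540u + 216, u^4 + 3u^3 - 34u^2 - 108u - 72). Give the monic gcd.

u^2 + 3u + 2

Repeated division with remainder:
  4u^5 + 48u^4 + 224u^3 + 504u^2 + 540u + 216 = (4u + 36)(u^4 + 3u^3 - 34u^2 - 108u - 72) + (252u^3 + 2160u^2 + 4716u + 2808)
  u^4 + 3u^3 - 34u^2 - 108u - 72 = ((1/252)u - 13/588)(252u^3 + 2160u^2 + 4716u + 2808) + (-(243/49)u^2 - (729/49)u - 486/49)
  252u^3 + 2160u^2 + 4716u + 2808 = (-(1372/27)u - 2548/9)(-(243/49)u^2 - (729/49)u - 486/49) + (0)
Last nonzero remainder: -(243/49)u^2 - (729/49)u - 486/49. Dividing through by -243/49 gives the monic gcd u^2 + 3u + 2.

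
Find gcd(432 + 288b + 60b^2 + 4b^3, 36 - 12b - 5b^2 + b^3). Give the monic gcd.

3 + b

Apply the Euclidean algorithm:
  4b^3 + 60b^2 + 288b + 432 = (4)(b^3 - 5b^2 - 12b + 36) + (80b^2 + 336b + 288)
  b^3 - 5b^2 - 12b + 36 = ((1/80)b - 23/200)(80b^2 + 336b + 288) + ((576/25)b + 1728/25)
  80b^2 + 336b + 288 = ((125/36)b + 25/6)((576/25)b + 1728/25) + (0)
Last nonzero remainder: (576/25)b + 1728/25. Dividing through by 576/25 gives the monic gcd b + 3.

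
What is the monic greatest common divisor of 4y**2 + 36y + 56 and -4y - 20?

1

Apply the Euclidean algorithm:
  4y**2 + 36y + 56 = (-y - 4)(-4y - 20) + (-24)
  -4y - 20 = ((1/6)y + 5/6)(-24) + (0)
The last nonzero remainder is the constant -24, so the polynomials are coprime and gcd = 1.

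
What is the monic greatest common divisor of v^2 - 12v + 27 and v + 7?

Euclidean algorithm in ℚ[v]:
  v^2 - 12v + 27 = (v - 19)(v + 7) + (160)
  v + 7 = ((1/160)v + 7/160)(160) + (0)
The last nonzero remainder is the constant 160, so the polynomials are coprime and gcd = 1.

1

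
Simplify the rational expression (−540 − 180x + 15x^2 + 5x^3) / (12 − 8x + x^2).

Apply the Euclidean algorithm:
  5x^3 + 15x^2 − 180x − 540 = (5x + 55)(x^2 − 8x + 12) + (200x − 1200)
  x^2 − 8x + 12 = ((1/200)x − 1/100)(200x − 1200) + (0)
Last nonzero remainder: 200x − 1200. Dividing through by 200 gives the monic gcd x − 6.
Cancel x − 6 from numerator and denominator to get the reduced form.

(90 + 45x + 5x^2)/(−2 + x)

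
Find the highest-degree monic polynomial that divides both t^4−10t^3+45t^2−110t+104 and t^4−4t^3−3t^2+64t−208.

t^3−8t^2+29t−52

Euclidean algorithm in ℚ[t]:
  t^4−10t^3+45t^2−110t+104 = (t^4−4t^3−3t^2+64t−208) + (−6t^3+48t^2−174t+312)
  t^4−4t^3−3t^2+64t−208 = (−(1/6)t−2/3)(−6t^3+48t^2−174t+312) + (0)
Last nonzero remainder: −6t^3+48t^2−174t+312. Dividing through by −6 gives the monic gcd t^3−8t^2+29t−52.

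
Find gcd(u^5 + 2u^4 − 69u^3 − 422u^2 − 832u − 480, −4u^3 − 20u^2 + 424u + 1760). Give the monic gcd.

Repeated division with remainder:
  u^5 + 2u^4 − 69u^3 − 422u^2 − 832u − 480 = (−(1/4)u^2 + (3/4)u − 13)(−4u^3 − 20u^2 + 424u + 1760) + (−560u^2 + 3360u + 22400)
  −4u^3 − 20u^2 + 424u + 1760 = ((1/140)u + 11/140)(−560u^2 + 3360u + 22400) + (0)
Last nonzero remainder: −560u^2 + 3360u + 22400. Dividing through by −560 gives the monic gcd u^2 − 6u − 40.

u^2 − 6u − 40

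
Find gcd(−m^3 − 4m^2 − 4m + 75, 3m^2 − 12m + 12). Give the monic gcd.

1

By polynomial division,
  −m^3 − 4m^2 − 4m + 75 = (−(1/3)m − 8/3)(3m^2 − 12m + 12) + (−32m + 107)
  3m^2 − 12m + 12 = (−(3/32)m + 63/1024)(−32m + 107) + (5547/1024)
  −32m + 107 = (−(32768/5547)m + 109568/5547)(5547/1024) + (0)
The last nonzero remainder is the constant 5547/1024, so the polynomials are coprime and gcd = 1.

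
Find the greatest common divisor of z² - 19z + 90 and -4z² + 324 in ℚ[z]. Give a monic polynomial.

z - 9

Repeated division with remainder:
  z² - 19z + 90 = (-1/4)(-4z² + 324) + (-19z + 171)
  -4z² + 324 = ((4/19)z + 36/19)(-19z + 171) + (0)
Last nonzero remainder: -19z + 171. Dividing through by -19 gives the monic gcd z - 9.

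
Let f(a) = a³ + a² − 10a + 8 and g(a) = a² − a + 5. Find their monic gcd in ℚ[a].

1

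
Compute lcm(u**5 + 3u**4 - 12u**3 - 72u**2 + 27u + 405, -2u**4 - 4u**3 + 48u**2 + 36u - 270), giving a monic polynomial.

Apply the Euclidean algorithm:
  u**5 + 3u**4 - 12u**3 - 72u**2 + 27u + 405 = (-(1/2)u - 1/2)(-2u**4 - 4u**3 + 48u**2 + 36u - 270) + (10u**3 - 30u**2 - 90u + 270)
  -2u**4 - 4u**3 + 48u**2 + 36u - 270 = (-(1/5)u - 1)(10u**3 - 30u**2 - 90u + 270) + (0)
Last nonzero remainder: 10u**3 - 30u**2 - 90u + 270. Dividing through by 10 gives the monic gcd u**3 - 3u**2 - 9u + 27.
Then lcm(f, g) = f·g / gcd(f, g); expanding and making the result monic gives the answer.

u**6 + 8u**5 + 3u**4 - 132u**3 - 333u**2 + 540u + 2025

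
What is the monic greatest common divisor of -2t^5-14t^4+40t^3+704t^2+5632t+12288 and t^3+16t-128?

t^2+4t+32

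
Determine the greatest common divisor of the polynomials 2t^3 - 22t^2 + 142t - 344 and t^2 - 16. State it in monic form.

Repeated division with remainder:
  2t^3 - 22t^2 + 142t - 344 = (2t - 22)(t^2 - 16) + (174t - 696)
  t^2 - 16 = ((1/174)t + 2/87)(174t - 696) + (0)
Last nonzero remainder: 174t - 696. Dividing through by 174 gives the monic gcd t - 4.

t - 4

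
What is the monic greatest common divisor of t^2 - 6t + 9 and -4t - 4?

Euclidean algorithm in ℚ[t]:
  t^2 - 6t + 9 = (-(1/4)t + 7/4)(-4t - 4) + (16)
  -4t - 4 = (-(1/4)t - 1/4)(16) + (0)
The last nonzero remainder is the constant 16, so the polynomials are coprime and gcd = 1.

1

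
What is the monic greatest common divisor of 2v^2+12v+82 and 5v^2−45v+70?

1

Euclidean algorithm in ℚ[v]:
  2v^2+12v+82 = (2/5)(5v^2−45v+70) + (30v+54)
  5v^2−45v+70 = ((1/6)v−9/5)(30v+54) + (836/5)
  30v+54 = ((75/418)v+135/418)(836/5) + (0)
The last nonzero remainder is the constant 836/5, so the polynomials are coprime and gcd = 1.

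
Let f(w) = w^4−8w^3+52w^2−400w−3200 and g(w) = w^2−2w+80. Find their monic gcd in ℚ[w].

Repeated division with remainder:
  w^4−8w^3+52w^2−400w−3200 = (w^2−6w−40)(w^2−2w+80) + (0)
The last nonzero remainder w^2−2w+80 is already monic.

w^2−2w+80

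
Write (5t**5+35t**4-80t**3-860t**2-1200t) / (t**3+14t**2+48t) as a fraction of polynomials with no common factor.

By polynomial division,
  5t**5+35t**4-80t**3-860t**2-1200t = (5t**2-35t+170)(t**3+14t**2+48t) + (-1560t**2-9360t)
  t**3+14t**2+48t = (-(1/1560)t-1/195)(-1560t**2-9360t) + (0)
Last nonzero remainder: -1560t**2-9360t. Dividing through by -1560 gives the monic gcd t**2+6t.
Cancel t**2+6t from numerator and denominator to get the reduced form.

(5t**3+5t**2-110t-200)/(t+8)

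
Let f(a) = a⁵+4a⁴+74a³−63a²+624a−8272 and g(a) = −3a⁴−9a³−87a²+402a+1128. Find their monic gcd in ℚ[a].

a³+a²+27a−188

Apply the Euclidean algorithm:
  a⁵+4a⁴+74a³−63a²+624a−8272 = (−(1/3)a−1/3)(−3a⁴−9a³−87a²+402a+1128) + (42a³+42a²+1134a−7896)
  −3a⁴−9a³−87a²+402a+1128 = (−(1/14)a−1/7)(42a³+42a²+1134a−7896) + (0)
Last nonzero remainder: 42a³+42a²+1134a−7896. Dividing through by 42 gives the monic gcd a³+a²+27a−188.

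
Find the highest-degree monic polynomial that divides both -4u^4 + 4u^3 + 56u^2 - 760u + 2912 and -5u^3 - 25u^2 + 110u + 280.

u^2 + 3u - 28

Repeated division with remainder:
  -4u^4 + 4u^3 + 56u^2 - 760u + 2912 = ((4/5)u - 24/5)(-5u^3 - 25u^2 + 110u + 280) + (-152u^2 - 456u + 4256)
  -5u^3 - 25u^2 + 110u + 280 = ((5/152)u + 5/76)(-152u^2 - 456u + 4256) + (0)
Last nonzero remainder: -152u^2 - 456u + 4256. Dividing through by -152 gives the monic gcd u^2 + 3u - 28.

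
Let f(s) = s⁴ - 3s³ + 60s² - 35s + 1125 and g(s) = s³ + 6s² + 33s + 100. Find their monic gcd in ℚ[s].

Apply the Euclidean algorithm:
  s⁴ - 3s³ + 60s² - 35s + 1125 = (s - 9)(s³ + 6s² + 33s + 100) + (81s² + 162s + 2025)
  s³ + 6s² + 33s + 100 = ((1/81)s + 4/81)(81s² + 162s + 2025) + (0)
Last nonzero remainder: 81s² + 162s + 2025. Dividing through by 81 gives the monic gcd s² + 2s + 25.

s² + 2s + 25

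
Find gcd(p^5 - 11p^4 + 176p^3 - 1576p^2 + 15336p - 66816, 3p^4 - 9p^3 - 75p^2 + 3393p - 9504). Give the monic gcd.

Repeated division with remainder:
  p^5 - 11p^4 + 176p^3 - 1576p^2 + 15336p - 66816 = ((1/3)p - 8/3)(3p^4 - 9p^3 - 75p^2 + 3393p - 9504) + (177p^3 - 2907p^2 + 27552p - 92160)
  3p^4 - 9p^3 - 75p^2 + 3393p - 9504 = ((1/59)p + 792/3481)(177p^3 - 2907p^2 + 27552p - 92160) + ((415701/3481)p^2 - (4572711/3481)p + 39907296/3481)
  177p^3 - 2907p^2 + 27552p - 92160 = ((205379/138567)p - 1113920/138567)((415701/3481)p^2 - (4572711/3481)p + 39907296/3481) + (0)
Last nonzero remainder: (415701/3481)p^2 - (4572711/3481)p + 39907296/3481. Dividing through by 415701/3481 gives the monic gcd p^2 - 11p + 96.

p^2 - 11p + 96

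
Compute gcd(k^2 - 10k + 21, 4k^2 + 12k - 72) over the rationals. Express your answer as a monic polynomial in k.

By polynomial division,
  k^2 - 10k + 21 = (1/4)(4k^2 + 12k - 72) + (-13k + 39)
  4k^2 + 12k - 72 = (-(4/13)k - 24/13)(-13k + 39) + (0)
Last nonzero remainder: -13k + 39. Dividing through by -13 gives the monic gcd k - 3.

k - 3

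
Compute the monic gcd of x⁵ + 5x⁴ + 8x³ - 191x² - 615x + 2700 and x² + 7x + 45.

x² + 7x + 45

By polynomial division,
  x⁵ + 5x⁴ + 8x³ - 191x² - 615x + 2700 = (x³ - 2x² - 23x + 60)(x² + 7x + 45) + (0)
The last nonzero remainder x² + 7x + 45 is already monic.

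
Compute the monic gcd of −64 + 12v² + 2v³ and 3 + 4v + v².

1

Apply the Euclidean algorithm:
  2v³ + 12v² − 64 = (2v + 4)(v² + 4v + 3) + (−22v − 76)
  v² + 4v + 3 = (−(1/22)v − 3/121)(−22v − 76) + (135/121)
  −22v − 76 = (−(2662/135)v − 9196/135)(135/121) + (0)
The last nonzero remainder is the constant 135/121, so the polynomials are coprime and gcd = 1.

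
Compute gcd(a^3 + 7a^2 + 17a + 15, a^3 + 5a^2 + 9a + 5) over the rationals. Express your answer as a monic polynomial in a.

a^2 + 4a + 5

By polynomial division,
  a^3 + 7a^2 + 17a + 15 = (a^3 + 5a^2 + 9a + 5) + (2a^2 + 8a + 10)
  a^3 + 5a^2 + 9a + 5 = ((1/2)a + 1/2)(2a^2 + 8a + 10) + (0)
Last nonzero remainder: 2a^2 + 8a + 10. Dividing through by 2 gives the monic gcd a^2 + 4a + 5.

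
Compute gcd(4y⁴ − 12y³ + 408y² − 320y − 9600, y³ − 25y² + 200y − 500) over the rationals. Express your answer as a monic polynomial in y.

y − 5

Apply the Euclidean algorithm:
  4y⁴ − 12y³ + 408y² − 320y − 9600 = (4y + 88)(y³ − 25y² + 200y − 500) + (1808y² − 15920y + 34400)
  y³ − 25y² + 200y − 500 = ((1/1808)y − 915/102152)(1808y² − 15920y + 34400) + ((490000/12769)y − 2450000/12769)
  1808y² − 15920y + 34400 = ((1442897/30625)y − 1098134/6125)((490000/12769)y − 2450000/12769) + (0)
Last nonzero remainder: (490000/12769)y − 2450000/12769. Dividing through by 490000/12769 gives the monic gcd y − 5.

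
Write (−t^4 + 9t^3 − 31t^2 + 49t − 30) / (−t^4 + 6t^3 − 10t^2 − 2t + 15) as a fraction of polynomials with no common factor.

(t − 2)/(t + 1)

Euclidean algorithm in ℚ[t]:
  −t^4 + 9t^3 − 31t^2 + 49t − 30 = (−t^4 + 6t^3 − 10t^2 − 2t + 15) + (3t^3 − 21t^2 + 51t − 45)
  −t^4 + 6t^3 − 10t^2 − 2t + 15 = (−(1/3)t − 1/3)(3t^3 − 21t^2 + 51t − 45) + (0)
Last nonzero remainder: 3t^3 − 21t^2 + 51t − 45. Dividing through by 3 gives the monic gcd t^3 − 7t^2 + 17t − 15.
Cancel t^3 − 7t^2 + 17t − 15 from numerator and denominator to get the reduced form.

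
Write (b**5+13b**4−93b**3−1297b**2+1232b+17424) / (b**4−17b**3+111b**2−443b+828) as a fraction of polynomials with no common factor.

(b**3+26b**2+209b+484)/(b**2−4b+23)

Apply the Euclidean algorithm:
  b**5+13b**4−93b**3−1297b**2+1232b+17424 = (b+30)(b**4−17b**3+111b**2−443b+828) + (306b**3−4184b**2+13694b−7416)
  b**4−17b**3+111b**2−443b+828 = ((1/306)b−509/46818)(306b**3−4184b**2+13694b−7416) + ((485980/23409)b**2−(6317740/23409)b+1943920/2601)
  306b**3−4184b**2+13694b−7416 = ((3581577/242990)b−2411127/242990)((485980/23409)b**2−(6317740/23409)b+1943920/2601) + (0)
Last nonzero remainder: (485980/23409)b**2−(6317740/23409)b+1943920/2601. Dividing through by 485980/23409 gives the monic gcd b**2−13b+36.
Cancel b**2−13b+36 from numerator and denominator to get the reduced form.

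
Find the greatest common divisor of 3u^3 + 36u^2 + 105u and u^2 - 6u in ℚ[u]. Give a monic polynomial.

u

Apply the Euclidean algorithm:
  3u^3 + 36u^2 + 105u = (3u + 54)(u^2 - 6u) + (429u)
  u^2 - 6u = ((1/429)u - 2/143)(429u) + (0)
Last nonzero remainder: 429u. Dividing through by 429 gives the monic gcd u.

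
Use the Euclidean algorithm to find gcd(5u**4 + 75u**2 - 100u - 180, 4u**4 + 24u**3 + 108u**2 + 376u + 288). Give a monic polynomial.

u**3 + 2u**2 + 19u + 18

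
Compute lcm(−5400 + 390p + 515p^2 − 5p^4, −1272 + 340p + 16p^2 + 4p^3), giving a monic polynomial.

Euclidean algorithm in ℚ[p]:
  −5p^4 + 515p^2 + 390p − 5400 = (−(5/4)p + 5)(4p^3 + 16p^2 + 340p − 1272) + (860p^2 − 2900p + 960)
  4p^3 + 16p^2 + 340p − 1272 = ((1/215)p + 317/9245)(860p^2 − 2900p + 960) + ((804264/1849)p − 2412792/1849)
  860p^2 − 2900p + 960 = ((397535/201066)p − 73960/100533)((804264/1849)p − 2412792/1849) + (0)
Last nonzero remainder: (804264/1849)p − 2412792/1849. Dividing through by 804264/1849 gives the monic gcd p − 3.
Then lcm(f, g) = f·g / gcd(f, g); expanding and making the result monic gives the answer.

114480 − 708p − 10384p^2 − 799p^3 + 3p^4 + 7p^5 + p^6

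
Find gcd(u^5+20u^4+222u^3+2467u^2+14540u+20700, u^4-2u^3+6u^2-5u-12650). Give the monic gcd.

u^3+9u^2+105u+1150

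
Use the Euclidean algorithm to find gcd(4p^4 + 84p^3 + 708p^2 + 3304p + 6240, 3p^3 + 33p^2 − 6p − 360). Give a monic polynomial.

Repeated division with remainder:
  4p^4 + 84p^3 + 708p^2 + 3304p + 6240 = ((4/3)p + 40/3)(3p^3 + 33p^2 − 6p − 360) + (276p^2 + 3864p + 11040)
  3p^3 + 33p^2 − 6p − 360 = ((1/92)p − 3/92)(276p^2 + 3864p + 11040) + (0)
Last nonzero remainder: 276p^2 + 3864p + 11040. Dividing through by 276 gives the monic gcd p^2 + 14p + 40.

p^2 + 14p + 40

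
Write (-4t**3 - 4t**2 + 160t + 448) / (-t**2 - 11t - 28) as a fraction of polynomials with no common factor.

(4t**2 - 12t - 112)/(t + 7)

Apply the Euclidean algorithm:
  -4t**3 - 4t**2 + 160t + 448 = (4t - 40)(-t**2 - 11t - 28) + (-168t - 672)
  -t**2 - 11t - 28 = ((1/168)t + 1/24)(-168t - 672) + (0)
Last nonzero remainder: -168t - 672. Dividing through by -168 gives the monic gcd t + 4.
Cancel t + 4 from numerator and denominator to get the reduced form.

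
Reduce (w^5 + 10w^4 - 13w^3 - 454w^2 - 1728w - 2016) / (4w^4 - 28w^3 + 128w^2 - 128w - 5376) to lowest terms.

(w^3 + 13w^2 + 54w + 72)/(4w^2 - 16w + 192)

By polynomial division,
  w^5 + 10w^4 - 13w^3 - 454w^2 - 1728w - 2016 = ((1/4)w + 17/4)(4w^4 - 28w^3 + 128w^2 - 128w - 5376) + (74w^3 - 966w^2 + 160w + 20832)
  4w^4 - 28w^3 + 128w^2 - 128w - 5376 = ((2/37)w + 448/1369)(74w^3 - 966w^2 + 160w + 20832) + ((596160/1369)w^2 - (1788480/1369)w - 16692480/1369)
  74w^3 - 966w^2 + 160w + 20832 = ((50653/298080)w - 42439/24840)((596160/1369)w^2 - (1788480/1369)w - 16692480/1369) + (0)
Last nonzero remainder: (596160/1369)w^2 - (1788480/1369)w - 16692480/1369. Dividing through by 596160/1369 gives the monic gcd w^2 - 3w - 28.
Cancel w^2 - 3w - 28 from numerator and denominator to get the reduced form.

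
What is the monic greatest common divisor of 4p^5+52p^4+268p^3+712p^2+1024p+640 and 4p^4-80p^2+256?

Apply the Euclidean algorithm:
  4p^5+52p^4+268p^3+712p^2+1024p+640 = (p+13)(4p^4-80p^2+256) + (348p^3+1752p^2+768p-2688)
  4p^4-80p^2+256 = ((1/87)p-146/2523)(348p^3+1752p^2+768p-2688) + ((10560/841)p^2+(63360/841)p+84480/841)
  348p^3+1752p^2+768p-2688 = ((24389/880)p-5887/220)((10560/841)p^2+(63360/841)p+84480/841) + (0)
Last nonzero remainder: (10560/841)p^2+(63360/841)p+84480/841. Dividing through by 10560/841 gives the monic gcd p^2+6p+8.

p^2+6p+8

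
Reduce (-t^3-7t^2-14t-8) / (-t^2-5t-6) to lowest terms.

(t^2+5t+4)/(t+3)

Apply the Euclidean algorithm:
  -t^3-7t^2-14t-8 = (t+2)(-t^2-5t-6) + (2t+4)
  -t^2-5t-6 = (-(1/2)t-3/2)(2t+4) + (0)
Last nonzero remainder: 2t+4. Dividing through by 2 gives the monic gcd t+2.
Cancel t+2 from numerator and denominator to get the reduced form.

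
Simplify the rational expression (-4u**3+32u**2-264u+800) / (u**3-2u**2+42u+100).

(-4u+16)/(u+2)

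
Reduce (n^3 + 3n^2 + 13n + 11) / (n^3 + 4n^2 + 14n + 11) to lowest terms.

Apply the Euclidean algorithm:
  n^3 + 3n^2 + 13n + 11 = (n^3 + 4n^2 + 14n + 11) + (-n^2 - n)
  n^3 + 4n^2 + 14n + 11 = (-n - 3)(-n^2 - n) + (11n + 11)
  -n^2 - n = (-(1/11)n)(11n + 11) + (0)
Last nonzero remainder: 11n + 11. Dividing through by 11 gives the monic gcd n + 1.
Cancel n + 1 from numerator and denominator to get the reduced form.

(n^2 + 2n + 11)/(n^2 + 3n + 11)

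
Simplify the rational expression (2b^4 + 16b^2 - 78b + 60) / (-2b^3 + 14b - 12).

(-b^2 - 3b - 15)/(b + 3)

Repeated division with remainder:
  2b^4 + 16b^2 - 78b + 60 = (-b)(-2b^3 + 14b - 12) + (30b^2 - 90b + 60)
  -2b^3 + 14b - 12 = (-(1/15)b - 1/5)(30b^2 - 90b + 60) + (0)
Last nonzero remainder: 30b^2 - 90b + 60. Dividing through by 30 gives the monic gcd b^2 - 3b + 2.
Cancel b^2 - 3b + 2 from numerator and denominator to get the reduced form.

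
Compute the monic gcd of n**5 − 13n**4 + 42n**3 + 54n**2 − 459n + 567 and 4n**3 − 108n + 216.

n**2 − 6n + 9

Euclidean algorithm in ℚ[n]:
  n**5 − 13n**4 + 42n**3 + 54n**2 − 459n + 567 = ((1/4)n**2 − (13/4)n + 69/4)(4n**3 − 108n + 216) + (−351n**2 + 2106n − 3159)
  4n**3 − 108n + 216 = (−(4/351)n − 8/117)(−351n**2 + 2106n − 3159) + (0)
Last nonzero remainder: −351n**2 + 2106n − 3159. Dividing through by −351 gives the monic gcd n**2 − 6n + 9.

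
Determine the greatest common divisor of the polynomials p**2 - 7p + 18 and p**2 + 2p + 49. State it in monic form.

1

By polynomial division,
  p**2 - 7p + 18 = (p**2 + 2p + 49) + (-9p - 31)
  p**2 + 2p + 49 = (-(1/9)p + 13/81)(-9p - 31) + (4372/81)
  -9p - 31 = (-(729/4372)p - 2511/4372)(4372/81) + (0)
The last nonzero remainder is the constant 4372/81, so the polynomials are coprime and gcd = 1.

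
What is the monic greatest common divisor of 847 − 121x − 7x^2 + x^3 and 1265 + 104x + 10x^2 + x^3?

11 + x

Apply the Euclidean algorithm:
  x^3 − 7x^2 − 121x + 847 = (x^3 + 10x^2 + 104x + 1265) + (−17x^2 − 225x − 418)
  x^3 + 10x^2 + 104x + 1265 = (−(1/17)x + 55/289)(−17x^2 − 225x − 418) + ((35325/289)x + 388575/289)
  −17x^2 − 225x − 418 = (−(4913/35325)x − 10982/35325)((35325/289)x + 388575/289) + (0)
Last nonzero remainder: (35325/289)x + 388575/289. Dividing through by 35325/289 gives the monic gcd x + 11.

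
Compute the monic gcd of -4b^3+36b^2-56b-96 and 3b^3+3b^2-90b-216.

Apply the Euclidean algorithm:
  -4b^3+36b^2-56b-96 = (-4/3)(3b^3+3b^2-90b-216) + (40b^2-176b-384)
  3b^3+3b^2-90b-216 = ((3/40)b+81/200)(40b^2-176b-384) + ((252/25)b-1512/25)
  40b^2-176b-384 = ((250/63)b+400/63)((252/25)b-1512/25) + (0)
Last nonzero remainder: (252/25)b-1512/25. Dividing through by 252/25 gives the monic gcd b-6.

b-6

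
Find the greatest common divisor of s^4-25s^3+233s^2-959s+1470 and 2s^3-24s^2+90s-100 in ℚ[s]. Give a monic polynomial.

s-5

Euclidean algorithm in ℚ[s]:
  s^4-25s^3+233s^2-959s+1470 = ((1/2)s-13/2)(2s^3-24s^2+90s-100) + (32s^2-324s+820)
  2s^3-24s^2+90s-100 = ((1/16)s-15/128)(32s^2-324s+820) + ((25/32)s-125/32)
  32s^2-324s+820 = ((1024/25)s-5248/25)((25/32)s-125/32) + (0)
Last nonzero remainder: (25/32)s-125/32. Dividing through by 25/32 gives the monic gcd s-5.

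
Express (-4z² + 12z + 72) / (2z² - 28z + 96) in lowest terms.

Euclidean algorithm in ℚ[z]:
  -4z² + 12z + 72 = (-2)(2z² - 28z + 96) + (-44z + 264)
  2z² - 28z + 96 = (-(1/22)z + 4/11)(-44z + 264) + (0)
Last nonzero remainder: -44z + 264. Dividing through by -44 gives the monic gcd z - 6.
Cancel z - 6 from numerator and denominator to get the reduced form.

(-2z - 6)/(z - 8)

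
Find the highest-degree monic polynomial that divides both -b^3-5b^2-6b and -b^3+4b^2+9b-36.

Repeated division with remainder:
  -b^3-5b^2-6b = (-b^3+4b^2+9b-36) + (-9b^2-15b+36)
  -b^3+4b^2+9b-36 = ((1/9)b-17/27)(-9b^2-15b+36) + (-(40/9)b-40/3)
  -9b^2-15b+36 = ((81/40)b-27/10)(-(40/9)b-40/3) + (0)
Last nonzero remainder: -(40/9)b-40/3. Dividing through by -40/9 gives the monic gcd b+3.

b+3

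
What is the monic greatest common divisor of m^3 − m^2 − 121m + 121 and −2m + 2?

m − 1

Repeated division with remainder:
  m^3 − m^2 − 121m + 121 = (−(1/2)m^2 + 121/2)(−2m + 2) + (0)
Last nonzero remainder: −2m + 2. Dividing through by −2 gives the monic gcd m − 1.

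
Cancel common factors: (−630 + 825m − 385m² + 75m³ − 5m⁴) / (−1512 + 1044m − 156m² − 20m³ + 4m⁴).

(−70 + 45m − 5m²)/(−168 + 4m + 4m²)

By polynomial division,
  −5m⁴ + 75m³ − 385m² + 825m − 630 = (−5/4)(4m⁴ − 20m³ − 156m² + 1044m − 1512) + (50m³ − 580m² + 2130m − 2520)
  4m⁴ − 20m³ − 156m² + 1044m − 1512 = ((2/25)m + 66/125)(50m³ − 580m² + 2130m − 2520) + (−(504/25)m² + (3024/25)m − 4536/25)
  50m³ − 580m² + 2130m − 2520 = (−(625/252)m + 125/9)(−(504/25)m² + (3024/25)m − 4536/25) + (0)
Last nonzero remainder: −(504/25)m² + (3024/25)m − 4536/25. Dividing through by −504/25 gives the monic gcd m² − 6m + 9.
Cancel m² − 6m + 9 from numerator and denominator to get the reduced form.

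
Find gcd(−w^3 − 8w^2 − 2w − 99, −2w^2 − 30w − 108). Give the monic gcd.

w + 9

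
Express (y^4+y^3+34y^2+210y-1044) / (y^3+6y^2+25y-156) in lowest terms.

(y^3+4y^2+46y+348)/(y^2+9y+52)

Euclidean algorithm in ℚ[y]:
  y^4+y^3+34y^2+210y-1044 = (y-5)(y^3+6y^2+25y-156) + (39y^2+491y-1824)
  y^3+6y^2+25y-156 = ((1/39)y-257/1521)(39y^2+491y-1824) + ((235348/1521)y-235348/507)
  39y^2+491y-1824 = ((59319/235348)y+231192/58837)((235348/1521)y-235348/507) + (0)
Last nonzero remainder: (235348/1521)y-235348/507. Dividing through by 235348/1521 gives the monic gcd y-3.
Cancel y-3 from numerator and denominator to get the reduced form.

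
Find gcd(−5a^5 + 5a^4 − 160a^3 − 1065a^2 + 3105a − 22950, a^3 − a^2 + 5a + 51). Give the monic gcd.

Apply the Euclidean algorithm:
  −5a^5 + 5a^4 − 160a^3 − 1065a^2 + 3105a − 22950 = (−5a^2 − 135)(a^3 − a^2 + 5a + 51) + (−945a^2 + 3780a − 16065)
  a^3 − a^2 + 5a + 51 = (−(1/945)a − 1/315)(−945a^2 + 3780a − 16065) + (0)
Last nonzero remainder: −945a^2 + 3780a − 16065. Dividing through by −945 gives the monic gcd a^2 − 4a + 17.

a^2 − 4a + 17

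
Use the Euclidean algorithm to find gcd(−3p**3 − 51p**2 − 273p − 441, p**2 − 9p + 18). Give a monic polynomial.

1

Euclidean algorithm in ℚ[p]:
  −3p**3 − 51p**2 − 273p − 441 = (−3p − 78)(p**2 − 9p + 18) + (−921p + 963)
  p**2 − 9p + 18 = (−(1/921)p + 814/94249)(−921p + 963) + (912600/94249)
  −921p + 963 = (−(28934443/304200)p + 10084643/101400)(912600/94249) + (0)
The last nonzero remainder is the constant 912600/94249, so the polynomials are coprime and gcd = 1.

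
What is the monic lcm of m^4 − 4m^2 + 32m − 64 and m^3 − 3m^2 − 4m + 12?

m^6 − m^5 − 10m^4 + 36m^3 − 72m^2 − 128m + 384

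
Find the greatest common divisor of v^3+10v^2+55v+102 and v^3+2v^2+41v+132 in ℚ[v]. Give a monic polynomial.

v+3

By polynomial division,
  v^3+10v^2+55v+102 = (v^3+2v^2+41v+132) + (8v^2+14v-30)
  v^3+2v^2+41v+132 = ((1/8)v+1/32)(8v^2+14v-30) + ((709/16)v+2127/16)
  8v^2+14v-30 = ((128/709)v-160/709)((709/16)v+2127/16) + (0)
Last nonzero remainder: (709/16)v+2127/16. Dividing through by 709/16 gives the monic gcd v+3.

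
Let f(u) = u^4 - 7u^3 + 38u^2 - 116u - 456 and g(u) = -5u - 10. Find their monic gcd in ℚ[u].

u + 2

By polynomial division,
  u^4 - 7u^3 + 38u^2 - 116u - 456 = (-(1/5)u^3 + (9/5)u^2 - (56/5)u + 228/5)(-5u - 10) + (0)
Last nonzero remainder: -5u - 10. Dividing through by -5 gives the monic gcd u + 2.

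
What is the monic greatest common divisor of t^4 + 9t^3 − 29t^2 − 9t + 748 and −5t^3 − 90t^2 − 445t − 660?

t^2 + 15t + 44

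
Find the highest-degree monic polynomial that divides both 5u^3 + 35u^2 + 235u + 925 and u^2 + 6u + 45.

By polynomial division,
  5u^3 + 35u^2 + 235u + 925 = (5u + 5)(u^2 + 6u + 45) + (-20u + 700)
  u^2 + 6u + 45 = (-(1/20)u - 41/20)(-20u + 700) + (1480)
  -20u + 700 = (-(1/74)u + 35/74)(1480) + (0)
The last nonzero remainder is the constant 1480, so the polynomials are coprime and gcd = 1.

1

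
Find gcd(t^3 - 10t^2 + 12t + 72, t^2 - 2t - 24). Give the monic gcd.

Apply the Euclidean algorithm:
  t^3 - 10t^2 + 12t + 72 = (t - 8)(t^2 - 2t - 24) + (20t - 120)
  t^2 - 2t - 24 = ((1/20)t + 1/5)(20t - 120) + (0)
Last nonzero remainder: 20t - 120. Dividing through by 20 gives the monic gcd t - 6.

t - 6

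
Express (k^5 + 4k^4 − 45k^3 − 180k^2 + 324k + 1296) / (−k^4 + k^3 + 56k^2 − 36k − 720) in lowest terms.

(−k^2 + 9)/(k − 5)

Apply the Euclidean algorithm:
  k^5 + 4k^4 − 45k^3 − 180k^2 + 324k + 1296 = (−k − 5)(−k^4 + k^3 + 56k^2 − 36k − 720) + (16k^3 + 64k^2 − 576k − 2304)
  −k^4 + k^3 + 56k^2 − 36k − 720 = (−(1/16)k + 5/16)(16k^3 + 64k^2 − 576k − 2304) + (0)
Last nonzero remainder: 16k^3 + 64k^2 − 576k − 2304. Dividing through by 16 gives the monic gcd k^3 + 4k^2 − 36k − 144.
Cancel k^3 + 4k^2 − 36k − 144 from numerator and denominator to get the reduced form.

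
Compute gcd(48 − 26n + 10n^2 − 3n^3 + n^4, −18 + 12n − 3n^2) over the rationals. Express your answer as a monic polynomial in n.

By polynomial division,
  n^4 − 3n^3 + 10n^2 − 26n + 48 = (−(1/3)n^2 − (1/3)n − 8/3)(−3n^2 + 12n − 18) + (0)
Last nonzero remainder: −3n^2 + 12n − 18. Dividing through by −3 gives the monic gcd n^2 − 4n + 6.

6 − 4n + n^2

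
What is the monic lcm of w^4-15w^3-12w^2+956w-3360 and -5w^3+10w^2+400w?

w^5-15w^4-12w^3+956w^2-3360w

Euclidean algorithm in ℚ[w]:
  w^4-15w^3-12w^2+956w-3360 = (-(1/5)w+13/5)(-5w^3+10w^2+400w) + (42w^2-84w-3360)
  -5w^3+10w^2+400w = (-(5/42)w)(42w^2-84w-3360) + (0)
Last nonzero remainder: 42w^2-84w-3360. Dividing through by 42 gives the monic gcd w^2-2w-80.
Then lcm(f, g) = f·g / gcd(f, g); expanding and making the result monic gives the answer.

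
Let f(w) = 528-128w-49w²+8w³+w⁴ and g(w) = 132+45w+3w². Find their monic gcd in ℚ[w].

Apply the Euclidean algorithm:
  w⁴+8w³-49w²-128w+528 = ((1/3)w²-(7/3)w+4)(3w²+45w+132) + (0)
Last nonzero remainder: 3w²+45w+132. Dividing through by 3 gives the monic gcd w²+15w+44.

44+15w+w²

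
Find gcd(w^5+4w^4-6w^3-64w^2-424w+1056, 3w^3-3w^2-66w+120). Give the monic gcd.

w^2-6w+8

Repeated division with remainder:
  w^5+4w^4-6w^3-64w^2-424w+1056 = ((1/3)w^2+(5/3)w+7)(3w^3-3w^2-66w+120) + (27w^2-162w+216)
  3w^3-3w^2-66w+120 = ((1/9)w+5/9)(27w^2-162w+216) + (0)
Last nonzero remainder: 27w^2-162w+216. Dividing through by 27 gives the monic gcd w^2-6w+8.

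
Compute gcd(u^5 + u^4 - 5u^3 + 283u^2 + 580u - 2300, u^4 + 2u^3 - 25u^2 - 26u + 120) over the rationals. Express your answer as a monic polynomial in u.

u^2 + 3u - 10

Euclidean algorithm in ℚ[u]:
  u^5 + u^4 - 5u^3 + 283u^2 + 580u - 2300 = (u - 1)(u^4 + 2u^3 - 25u^2 - 26u + 120) + (22u^3 + 284u^2 + 434u - 2180)
  u^4 + 2u^3 - 25u^2 - 26u + 120 = ((1/22)u - 60/121)(22u^3 + 284u^2 + 434u - 2180) + ((11628/121)u^2 + (34884/121)u - 116280/121)
  22u^3 + 284u^2 + 434u - 2180 = ((1331/5814)u + 13189/5814)((11628/121)u^2 + (34884/121)u - 116280/121) + (0)
Last nonzero remainder: (11628/121)u^2 + (34884/121)u - 116280/121. Dividing through by 11628/121 gives the monic gcd u^2 + 3u - 10.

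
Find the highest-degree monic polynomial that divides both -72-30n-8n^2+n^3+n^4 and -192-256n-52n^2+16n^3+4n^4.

-12-n+n^2

By polynomial division,
  n^4+n^3-8n^2-30n-72 = (1/4)(4n^4+16n^3-52n^2-256n-192) + (-3n^3+5n^2+34n-24)
  4n^4+16n^3-52n^2-256n-192 = (-(4/3)n-68/9)(-3n^3+5n^2+34n-24) + ((280/9)n^2-(280/9)n-1120/3)
  -3n^3+5n^2+34n-24 = (-(27/280)n+9/140)((280/9)n^2-(280/9)n-1120/3) + (0)
Last nonzero remainder: (280/9)n^2-(280/9)n-1120/3. Dividing through by 280/9 gives the monic gcd n^2-n-12.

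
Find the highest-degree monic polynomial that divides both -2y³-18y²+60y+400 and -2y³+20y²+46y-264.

By polynomial division,
  -2y³-18y²+60y+400 = (-2y³+20y²+46y-264) + (-38y²+14y+664)
  -2y³+20y²+46y-264 = ((1/19)y-183/361)(-38y²+14y+664) + ((6552/361)y+26208/361)
  -38y²+14y+664 = (-(6859/3276)y+29963/3276)((6552/361)y+26208/361) + (0)
Last nonzero remainder: (6552/361)y+26208/361. Dividing through by 6552/361 gives the monic gcd y+4.

y+4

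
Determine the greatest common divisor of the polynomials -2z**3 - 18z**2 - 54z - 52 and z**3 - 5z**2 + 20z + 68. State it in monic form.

z + 2

Apply the Euclidean algorithm:
  -2z**3 - 18z**2 - 54z - 52 = (-2)(z**3 - 5z**2 + 20z + 68) + (-28z**2 - 14z + 84)
  z**3 - 5z**2 + 20z + 68 = (-(1/28)z + 11/56)(-28z**2 - 14z + 84) + ((103/4)z + 103/2)
  -28z**2 - 14z + 84 = (-(112/103)z + 168/103)((103/4)z + 103/2) + (0)
Last nonzero remainder: (103/4)z + 103/2. Dividing through by 103/4 gives the monic gcd z + 2.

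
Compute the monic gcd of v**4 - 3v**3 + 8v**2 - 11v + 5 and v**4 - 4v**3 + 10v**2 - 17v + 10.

v**3 - 2v**2 + 6v - 5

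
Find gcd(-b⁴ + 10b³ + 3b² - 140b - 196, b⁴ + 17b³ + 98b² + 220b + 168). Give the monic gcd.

b² + 4b + 4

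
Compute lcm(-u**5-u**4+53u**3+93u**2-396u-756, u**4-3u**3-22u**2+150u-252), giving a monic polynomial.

u**7-5u**6-45u**5+239u**4+212u**3-2922u**2+1008u+10584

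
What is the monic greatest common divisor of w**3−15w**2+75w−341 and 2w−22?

w−11

By polynomial division,
  w**3−15w**2+75w−341 = ((1/2)w**2−2w+31/2)(2w−22) + (0)
Last nonzero remainder: 2w−22. Dividing through by 2 gives the monic gcd w−11.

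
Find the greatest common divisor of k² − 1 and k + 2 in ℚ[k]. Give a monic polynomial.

1

Apply the Euclidean algorithm:
  k² − 1 = (k − 2)(k + 2) + (3)
  k + 2 = ((1/3)k + 2/3)(3) + (0)
The last nonzero remainder is the constant 3, so the polynomials are coprime and gcd = 1.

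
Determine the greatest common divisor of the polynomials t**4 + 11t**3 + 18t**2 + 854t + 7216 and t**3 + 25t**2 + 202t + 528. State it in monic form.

t**2 + 19t + 88

Repeated division with remainder:
  t**4 + 11t**3 + 18t**2 + 854t + 7216 = (t - 14)(t**3 + 25t**2 + 202t + 528) + (166t**2 + 3154t + 14608)
  t**3 + 25t**2 + 202t + 528 = ((1/166)t + 3/83)(166t**2 + 3154t + 14608) + (0)
Last nonzero remainder: 166t**2 + 3154t + 14608. Dividing through by 166 gives the monic gcd t**2 + 19t + 88.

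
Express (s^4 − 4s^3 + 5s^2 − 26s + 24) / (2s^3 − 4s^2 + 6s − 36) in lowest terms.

(s^2 − 5s + 4)/(2s − 6)

Apply the Euclidean algorithm:
  s^4 − 4s^3 + 5s^2 − 26s + 24 = ((1/2)s − 1)(2s^3 − 4s^2 + 6s − 36) + (−2s^2 − 2s − 12)
  2s^3 − 4s^2 + 6s − 36 = (−s + 3)(−2s^2 − 2s − 12) + (0)
Last nonzero remainder: −2s^2 − 2s − 12. Dividing through by −2 gives the monic gcd s^2 + s + 6.
Cancel s^2 + s + 6 from numerator and denominator to get the reduced form.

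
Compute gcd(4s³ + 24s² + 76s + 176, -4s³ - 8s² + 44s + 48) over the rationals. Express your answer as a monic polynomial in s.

Euclidean algorithm in ℚ[s]:
  4s³ + 24s² + 76s + 176 = (-1)(-4s³ - 8s² + 44s + 48) + (16s² + 120s + 224)
  -4s³ - 8s² + 44s + 48 = (-(1/4)s + 11/8)(16s² + 120s + 224) + (-65s - 260)
  16s² + 120s + 224 = (-(16/65)s - 56/65)(-65s - 260) + (0)
Last nonzero remainder: -65s - 260. Dividing through by -65 gives the monic gcd s + 4.

s + 4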